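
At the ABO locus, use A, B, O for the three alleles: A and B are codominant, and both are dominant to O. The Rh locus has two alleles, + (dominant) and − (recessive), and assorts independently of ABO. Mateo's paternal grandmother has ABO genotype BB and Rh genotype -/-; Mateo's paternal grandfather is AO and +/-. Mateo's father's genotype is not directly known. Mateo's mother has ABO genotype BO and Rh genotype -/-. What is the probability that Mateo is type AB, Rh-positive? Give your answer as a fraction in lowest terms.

Mateo's father's ABO genotype from BB × AO: 1/2 AB, 1/2 BO.
Crossing each possibility with the mother BO and summing P(type AB): 1/2·1/4 + 1/2·0 = 1/8.
Similarly for Rh via the father's Rh distribution: P(Rh+) = 1/4.
Independent loci: 1/8 × 1/4 = 1/32.

1/32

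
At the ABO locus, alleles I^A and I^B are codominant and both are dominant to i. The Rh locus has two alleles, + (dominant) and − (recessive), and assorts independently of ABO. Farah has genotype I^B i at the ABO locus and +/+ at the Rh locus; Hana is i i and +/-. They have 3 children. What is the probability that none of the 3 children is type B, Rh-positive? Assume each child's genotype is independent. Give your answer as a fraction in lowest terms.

1/8

ABO cross I^B i × i i → 1/2 O, 1/2 B.
Rh cross +/+ × +/- → 1 Rh+; so P(type B, Rh-positive) = 1/2 × 1 = 1/2 per child.
P(not type B, Rh-positive) = 1/2 for one child; (1/2)^3 = 1/8.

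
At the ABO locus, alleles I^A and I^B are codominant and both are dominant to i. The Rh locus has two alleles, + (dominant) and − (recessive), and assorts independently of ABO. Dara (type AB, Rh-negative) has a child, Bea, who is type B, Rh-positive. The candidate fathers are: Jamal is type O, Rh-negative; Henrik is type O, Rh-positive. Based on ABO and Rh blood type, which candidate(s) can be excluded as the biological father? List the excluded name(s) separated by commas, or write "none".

A candidate is excluded only if no genotype consistent with his phenotype could produce a type B, Rh-positive child with a type AB, Rh-negative mother.
Jamal (type O, Rh-): no genotype consistent with that phenotype can produce a type-B Rh+ child with a type-AB mother.

Jamal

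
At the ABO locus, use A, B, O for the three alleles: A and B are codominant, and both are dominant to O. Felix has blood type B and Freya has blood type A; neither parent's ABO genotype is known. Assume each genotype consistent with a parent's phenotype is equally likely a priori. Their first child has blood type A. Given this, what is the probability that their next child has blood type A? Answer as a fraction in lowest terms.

Possible genotypes: Felix ∈ {BB, BO}; Freya ∈ {AA, AO}.
Weight each parental genotype pair by prior × P(type-A child):
  BO × AA: posterior weight 2/3; P(next child type A) = 1/2.
  BO × AO: posterior weight 1/3; P(next child type A) = 1/4.
Weighted sum = 5/12.

5/12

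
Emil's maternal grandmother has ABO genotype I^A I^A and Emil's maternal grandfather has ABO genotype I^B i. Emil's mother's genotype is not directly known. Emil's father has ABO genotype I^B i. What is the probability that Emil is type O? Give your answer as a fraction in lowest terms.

1/8

Emil's mother's ABO genotype from I^A I^A × I^B i: 1/2 I^A I^B, 1/2 I^A i.
Crossing each possibility with the father I^B i and summing P(type O): 1/2·0 + 1/2·1/4 = 1/8.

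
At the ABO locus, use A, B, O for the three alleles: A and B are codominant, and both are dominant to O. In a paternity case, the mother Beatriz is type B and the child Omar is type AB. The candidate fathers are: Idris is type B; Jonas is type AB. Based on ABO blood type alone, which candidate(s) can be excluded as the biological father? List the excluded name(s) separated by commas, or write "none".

A candidate is excluded only if no genotype consistent with his phenotype could produce a type AB child with a type B mother.
Idris (type B): no genotype consistent with that phenotype can produce a type-AB child with a type-B mother.

Idris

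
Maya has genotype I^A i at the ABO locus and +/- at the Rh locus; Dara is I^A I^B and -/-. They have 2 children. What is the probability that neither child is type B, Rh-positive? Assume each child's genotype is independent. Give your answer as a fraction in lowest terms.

49/64

ABO cross I^A i × I^A I^B → 1/2 A, 1/4 B, 1/4 AB.
Rh cross +/- × -/- → 1/2 Rh+, 1/2 Rh-; so P(type B, Rh-positive) = 1/4 × 1/2 = 1/8 per child.
P(not type B, Rh-positive) = 7/8 for one child; (7/8)^2 = 49/64.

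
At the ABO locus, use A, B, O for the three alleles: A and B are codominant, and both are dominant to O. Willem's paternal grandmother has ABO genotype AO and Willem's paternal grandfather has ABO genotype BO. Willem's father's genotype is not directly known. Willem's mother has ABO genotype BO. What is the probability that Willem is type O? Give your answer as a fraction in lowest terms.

Willem's father's ABO genotype from AO × BO: 1/4 AB, 1/4 AO, 1/4 BO, 1/4 OO.
Crossing each possibility with the mother BO and summing P(type O): 1/4·0 + 1/4·1/4 + 1/4·1/4 + 1/4·1/2 = 1/4.

1/4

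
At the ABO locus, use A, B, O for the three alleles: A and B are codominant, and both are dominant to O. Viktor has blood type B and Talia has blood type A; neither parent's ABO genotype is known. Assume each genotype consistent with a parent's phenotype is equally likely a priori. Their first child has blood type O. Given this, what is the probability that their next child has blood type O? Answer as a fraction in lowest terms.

1/4

Possible genotypes: Viktor ∈ {BB, BO}; Talia ∈ {AA, AO}.
Weight each parental genotype pair by prior × P(type-O child):
  BO × AO: posterior weight 1; P(next child type O) = 1/4.
Weighted sum = 1/4.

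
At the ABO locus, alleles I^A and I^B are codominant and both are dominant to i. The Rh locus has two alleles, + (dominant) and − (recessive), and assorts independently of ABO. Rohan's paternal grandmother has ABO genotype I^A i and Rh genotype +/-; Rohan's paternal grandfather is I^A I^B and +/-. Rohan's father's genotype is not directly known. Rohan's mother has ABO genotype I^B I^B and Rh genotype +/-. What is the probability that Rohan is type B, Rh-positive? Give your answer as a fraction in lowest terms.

Rohan's father's ABO genotype from I^A i × I^A I^B: 1/4 I^A I^A, 1/4 I^A I^B, 1/4 I^A i, 1/4 I^B i.
Crossing each possibility with the mother I^B I^B and summing P(type B): 1/4·0 + 1/4·1/2 + 1/4·1/2 + 1/4·1 = 1/2.
Similarly for Rh via the father's Rh distribution: P(Rh+) = 3/4.
Independent loci: 1/2 × 3/4 = 3/8.

3/8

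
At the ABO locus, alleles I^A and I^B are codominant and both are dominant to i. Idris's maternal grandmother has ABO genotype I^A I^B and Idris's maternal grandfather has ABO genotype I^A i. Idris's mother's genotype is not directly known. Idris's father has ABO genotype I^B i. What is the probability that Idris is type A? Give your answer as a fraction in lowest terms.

1/4

Idris's mother's ABO genotype from I^A I^B × I^A i: 1/4 I^A I^A, 1/4 I^A I^B, 1/4 I^A i, 1/4 I^B i.
Crossing each possibility with the father I^B i and summing P(type A): 1/4·1/2 + 1/4·1/4 + 1/4·1/4 + 1/4·0 = 1/4.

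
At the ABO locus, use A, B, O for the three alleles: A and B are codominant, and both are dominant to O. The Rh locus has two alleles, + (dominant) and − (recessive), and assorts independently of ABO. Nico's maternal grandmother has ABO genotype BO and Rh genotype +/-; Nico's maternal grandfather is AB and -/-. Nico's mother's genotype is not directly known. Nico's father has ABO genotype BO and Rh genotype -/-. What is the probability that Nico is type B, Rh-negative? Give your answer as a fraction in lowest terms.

Nico's mother's ABO genotype from BO × AB: 1/4 AB, 1/4 AO, 1/4 BB, 1/4 BO.
Crossing each possibility with the father BO and summing P(type B): 1/4·1/2 + 1/4·1/4 + 1/4·1 + 1/4·3/4 = 5/8.
Similarly for Rh via the mother's Rh distribution: P(Rh-) = 3/4.
Independent loci: 5/8 × 3/4 = 15/32.

15/32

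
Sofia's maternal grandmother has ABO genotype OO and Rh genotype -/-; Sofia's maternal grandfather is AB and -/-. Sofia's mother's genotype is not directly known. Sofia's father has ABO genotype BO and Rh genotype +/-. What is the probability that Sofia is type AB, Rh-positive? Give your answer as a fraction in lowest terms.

Sofia's mother's ABO genotype from OO × AB: 1/2 AO, 1/2 BO.
Crossing each possibility with the father BO and summing P(type AB): 1/2·1/4 + 1/2·0 = 1/8.
Similarly for Rh via the mother's Rh distribution: P(Rh+) = 1/2.
Independent loci: 1/8 × 1/2 = 1/16.

1/16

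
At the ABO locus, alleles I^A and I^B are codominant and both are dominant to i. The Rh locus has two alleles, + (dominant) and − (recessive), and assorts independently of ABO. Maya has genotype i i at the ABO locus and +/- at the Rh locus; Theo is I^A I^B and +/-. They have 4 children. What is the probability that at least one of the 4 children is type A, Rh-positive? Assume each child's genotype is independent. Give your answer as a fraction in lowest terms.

3471/4096

ABO cross i i × I^A I^B → 1/2 A, 1/2 B.
Rh cross +/- × +/- → 3/4 Rh+, 1/4 Rh-; so P(type A, Rh-positive) = 1/2 × 3/4 = 3/8 per child.
P(none) = (5/8)^4 = 625/4096; P(at least one) = 1 − 625/4096 = 3471/4096.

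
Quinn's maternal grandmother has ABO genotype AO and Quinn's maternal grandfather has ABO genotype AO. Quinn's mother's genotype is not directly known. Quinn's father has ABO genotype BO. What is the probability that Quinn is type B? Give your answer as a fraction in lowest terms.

1/4

Quinn's mother's ABO genotype from AO × AO: 1/4 AA, 1/2 AO, 1/4 OO.
Crossing each possibility with the father BO and summing P(type B): 1/4·0 + 1/2·1/4 + 1/4·1/2 = 1/4.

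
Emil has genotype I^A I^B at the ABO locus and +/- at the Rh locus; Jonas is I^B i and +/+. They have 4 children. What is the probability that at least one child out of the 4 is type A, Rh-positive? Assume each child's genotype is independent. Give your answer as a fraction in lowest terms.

175/256

ABO cross I^A I^B × I^B i → 1/4 A, 1/2 B, 1/4 AB.
Rh cross +/- × +/+ → 1 Rh+; so P(type A, Rh-positive) = 1/4 × 1 = 1/4 per child.
P(none) = (3/4)^4 = 81/256; P(at least one) = 1 − 81/256 = 175/256.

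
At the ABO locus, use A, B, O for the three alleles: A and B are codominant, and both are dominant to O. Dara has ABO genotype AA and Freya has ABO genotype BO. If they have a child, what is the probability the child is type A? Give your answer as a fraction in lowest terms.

ABO cross AA × BO → offspring phenotypes: 1/2 A, 1/2 AB.
So P(type A) = 1/2.

1/2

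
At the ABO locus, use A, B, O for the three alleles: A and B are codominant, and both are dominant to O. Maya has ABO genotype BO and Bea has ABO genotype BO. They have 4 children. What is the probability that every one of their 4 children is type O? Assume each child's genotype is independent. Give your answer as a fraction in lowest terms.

ABO cross BO × BO → 1/4 O, 3/4 B.
So P(type O) = 1/4 per child.
All 4 independent: (1/4)^4 = 1/256.

1/256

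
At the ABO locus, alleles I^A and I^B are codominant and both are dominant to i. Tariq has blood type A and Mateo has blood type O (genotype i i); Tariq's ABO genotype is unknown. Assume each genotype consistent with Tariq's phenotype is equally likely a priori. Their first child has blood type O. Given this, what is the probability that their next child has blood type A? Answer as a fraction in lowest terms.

1/2

Possible genotypes: Tariq ∈ {I^A I^A, I^A i}; Mateo ∈ {i i}.
Weight each parental genotype pair by prior × P(type-O child):
  I^A i × i i: posterior weight 1; P(next child type A) = 1/2.
Weighted sum = 1/2.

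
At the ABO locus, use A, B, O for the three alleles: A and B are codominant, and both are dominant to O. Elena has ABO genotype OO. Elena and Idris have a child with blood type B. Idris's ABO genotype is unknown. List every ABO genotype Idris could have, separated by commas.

For each candidate genotype of Idris, check whether crossing it with OO can produce every observed child phenotype.
  AA → possible child types {A} ✗
  AB → possible child types {A, B} ✓
  AO → possible child types {O, A} ✗
  BB → possible child types {B} ✓
  BO → possible child types {O, B} ✓
  OO → possible child types {O} ✗

AB, BB, BO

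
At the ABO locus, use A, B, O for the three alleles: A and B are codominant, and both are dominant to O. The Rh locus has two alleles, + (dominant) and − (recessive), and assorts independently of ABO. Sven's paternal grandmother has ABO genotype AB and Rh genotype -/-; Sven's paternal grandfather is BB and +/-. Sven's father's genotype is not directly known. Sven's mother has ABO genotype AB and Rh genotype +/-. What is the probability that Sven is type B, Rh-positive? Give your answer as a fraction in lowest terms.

15/64

Sven's father's ABO genotype from AB × BB: 1/2 AB, 1/2 BB.
Crossing each possibility with the mother AB and summing P(type B): 1/2·1/4 + 1/2·1/2 = 3/8.
Similarly for Rh via the father's Rh distribution: P(Rh+) = 5/8.
Independent loci: 3/8 × 5/8 = 15/64.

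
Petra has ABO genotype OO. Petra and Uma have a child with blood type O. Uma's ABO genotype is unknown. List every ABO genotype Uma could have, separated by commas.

AO, BO, OO

For each candidate genotype of Uma, check whether crossing it with OO can produce every observed child phenotype.
  AA → possible child types {A} ✗
  AB → possible child types {A, B} ✗
  AO → possible child types {O, A} ✓
  BB → possible child types {B} ✗
  BO → possible child types {O, B} ✓
  OO → possible child types {O} ✓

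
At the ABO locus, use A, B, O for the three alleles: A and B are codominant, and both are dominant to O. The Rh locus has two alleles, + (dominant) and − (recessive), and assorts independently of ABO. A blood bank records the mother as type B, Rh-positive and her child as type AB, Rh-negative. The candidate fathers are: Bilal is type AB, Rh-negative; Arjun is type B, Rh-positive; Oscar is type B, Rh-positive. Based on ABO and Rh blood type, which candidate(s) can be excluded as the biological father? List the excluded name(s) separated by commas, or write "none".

A candidate is excluded only if no genotype consistent with his phenotype could produce a type AB, Rh-negative child with a type B, Rh-positive mother.
Arjun (type B, Rh+): no genotype consistent with that phenotype can produce a type-AB Rh- child with a type-B mother.
Oscar (type B, Rh+): no genotype consistent with that phenotype can produce a type-AB Rh- child with a type-B mother.

Arjun, Oscar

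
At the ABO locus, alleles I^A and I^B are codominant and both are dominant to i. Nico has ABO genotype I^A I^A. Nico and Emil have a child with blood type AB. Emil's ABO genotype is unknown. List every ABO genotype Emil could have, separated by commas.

For each candidate genotype of Emil, check whether crossing it with I^A I^A can produce every observed child phenotype.
  I^A I^A → possible child types {A} ✗
  I^A I^B → possible child types {A, AB} ✓
  I^A i → possible child types {A} ✗
  I^B I^B → possible child types {AB} ✓
  I^B i → possible child types {A, AB} ✓
  i i → possible child types {A} ✗

I^A I^B, I^B I^B, I^B i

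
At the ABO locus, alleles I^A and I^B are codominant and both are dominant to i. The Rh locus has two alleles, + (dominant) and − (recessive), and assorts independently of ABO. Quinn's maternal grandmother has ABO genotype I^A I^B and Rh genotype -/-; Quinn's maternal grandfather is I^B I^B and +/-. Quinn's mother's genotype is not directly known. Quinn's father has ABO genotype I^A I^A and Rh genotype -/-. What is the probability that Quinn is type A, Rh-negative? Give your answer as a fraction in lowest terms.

Quinn's mother's ABO genotype from I^A I^B × I^B I^B: 1/2 I^A I^B, 1/2 I^B I^B.
Crossing each possibility with the father I^A I^A and summing P(type A): 1/2·1/2 + 1/2·0 = 1/4.
Similarly for Rh via the mother's Rh distribution: P(Rh-) = 3/4.
Independent loci: 1/4 × 3/4 = 3/16.

3/16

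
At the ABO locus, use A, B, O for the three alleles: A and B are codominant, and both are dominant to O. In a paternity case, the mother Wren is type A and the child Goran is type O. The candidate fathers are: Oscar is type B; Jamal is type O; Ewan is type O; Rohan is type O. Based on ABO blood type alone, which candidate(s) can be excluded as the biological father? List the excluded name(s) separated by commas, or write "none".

none

A candidate is excluded only if no genotype consistent with his phenotype could produce a type O child with a type A mother.
Every candidate has at least one consistent genotype combination, so none can be excluded.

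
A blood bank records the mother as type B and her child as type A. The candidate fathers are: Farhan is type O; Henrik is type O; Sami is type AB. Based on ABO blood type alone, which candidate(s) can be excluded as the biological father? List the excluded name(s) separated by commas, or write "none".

A candidate is excluded only if no genotype consistent with his phenotype could produce a type A child with a type B mother.
Farhan (type O): no genotype consistent with that phenotype can produce a type-A child with a type-B mother.
Henrik (type O): no genotype consistent with that phenotype can produce a type-A child with a type-B mother.

Farhan, Henrik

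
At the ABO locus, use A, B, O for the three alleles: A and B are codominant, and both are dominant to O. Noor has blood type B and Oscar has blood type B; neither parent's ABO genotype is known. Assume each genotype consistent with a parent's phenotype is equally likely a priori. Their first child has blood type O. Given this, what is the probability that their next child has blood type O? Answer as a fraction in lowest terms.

1/4

Possible genotypes: Noor ∈ {BB, BO}; Oscar ∈ {BB, BO}.
Weight each parental genotype pair by prior × P(type-O child):
  BO × BO: posterior weight 1; P(next child type O) = 1/4.
Weighted sum = 1/4.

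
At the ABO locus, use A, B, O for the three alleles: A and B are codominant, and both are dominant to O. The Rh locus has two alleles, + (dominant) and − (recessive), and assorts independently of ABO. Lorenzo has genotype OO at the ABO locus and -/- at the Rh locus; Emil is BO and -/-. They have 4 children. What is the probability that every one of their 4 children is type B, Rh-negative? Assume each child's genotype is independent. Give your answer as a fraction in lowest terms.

ABO cross OO × BO → 1/2 O, 1/2 B.
Rh cross -/- × -/- → 1 Rh-; so P(type B, Rh-negative) = 1/2 × 1 = 1/2 per child.
All 4 independent: (1/2)^4 = 1/16.

1/16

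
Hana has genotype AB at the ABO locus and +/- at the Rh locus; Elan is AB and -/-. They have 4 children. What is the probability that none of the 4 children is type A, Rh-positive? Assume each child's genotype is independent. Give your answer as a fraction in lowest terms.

ABO cross AB × AB → 1/4 A, 1/4 B, 1/2 AB.
Rh cross +/- × -/- → 1/2 Rh+, 1/2 Rh-; so P(type A, Rh-positive) = 1/4 × 1/2 = 1/8 per child.
P(not type A, Rh-positive) = 7/8 for one child; (7/8)^4 = 2401/4096.

2401/4096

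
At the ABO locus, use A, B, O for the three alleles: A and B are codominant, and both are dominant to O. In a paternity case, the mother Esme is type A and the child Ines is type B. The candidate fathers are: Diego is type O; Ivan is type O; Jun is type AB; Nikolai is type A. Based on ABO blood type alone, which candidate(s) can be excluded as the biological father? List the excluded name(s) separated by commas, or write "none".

A candidate is excluded only if no genotype consistent with his phenotype could produce a type B child with a type A mother.
Diego (type O): no genotype consistent with that phenotype can produce a type-B child with a type-A mother.
Ivan (type O): no genotype consistent with that phenotype can produce a type-B child with a type-A mother.
Nikolai (type A): no genotype consistent with that phenotype can produce a type-B child with a type-A mother.

Diego, Ivan, Nikolai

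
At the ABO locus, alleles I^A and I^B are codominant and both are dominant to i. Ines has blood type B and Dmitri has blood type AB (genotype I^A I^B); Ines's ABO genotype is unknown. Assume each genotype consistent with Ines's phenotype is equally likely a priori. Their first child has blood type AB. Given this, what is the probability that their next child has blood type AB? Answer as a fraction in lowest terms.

Possible genotypes: Ines ∈ {I^B I^B, I^B i}; Dmitri ∈ {I^A I^B}.
Weight each parental genotype pair by prior × P(type-AB child):
  I^B I^B × I^A I^B: posterior weight 2/3; P(next child type AB) = 1/2.
  I^B i × I^A I^B: posterior weight 1/3; P(next child type AB) = 1/4.
Weighted sum = 5/12.

5/12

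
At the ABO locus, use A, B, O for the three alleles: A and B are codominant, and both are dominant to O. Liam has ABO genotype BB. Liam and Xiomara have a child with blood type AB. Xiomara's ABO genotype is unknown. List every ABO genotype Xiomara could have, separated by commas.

For each candidate genotype of Xiomara, check whether crossing it with BB can produce every observed child phenotype.
  AA → possible child types {AB} ✓
  AB → possible child types {B, AB} ✓
  AO → possible child types {B, AB} ✓
  BB → possible child types {B} ✗
  BO → possible child types {B} ✗
  OO → possible child types {B} ✗

AA, AB, AO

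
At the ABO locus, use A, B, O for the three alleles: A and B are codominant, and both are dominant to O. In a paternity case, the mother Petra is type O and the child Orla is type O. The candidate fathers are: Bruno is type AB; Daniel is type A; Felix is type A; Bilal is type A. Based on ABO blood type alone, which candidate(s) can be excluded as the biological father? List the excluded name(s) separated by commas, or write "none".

A candidate is excluded only if no genotype consistent with his phenotype could produce a type O child with a type O mother.
Bruno (type AB): no genotype consistent with that phenotype can produce a type-O child with a type-O mother.

Bruno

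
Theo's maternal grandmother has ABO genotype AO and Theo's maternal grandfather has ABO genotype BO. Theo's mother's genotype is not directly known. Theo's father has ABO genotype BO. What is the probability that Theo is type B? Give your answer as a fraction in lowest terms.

Theo's mother's ABO genotype from AO × BO: 1/4 AB, 1/4 AO, 1/4 BO, 1/4 OO.
Crossing each possibility with the father BO and summing P(type B): 1/4·1/2 + 1/4·1/4 + 1/4·3/4 + 1/4·1/2 = 1/2.

1/2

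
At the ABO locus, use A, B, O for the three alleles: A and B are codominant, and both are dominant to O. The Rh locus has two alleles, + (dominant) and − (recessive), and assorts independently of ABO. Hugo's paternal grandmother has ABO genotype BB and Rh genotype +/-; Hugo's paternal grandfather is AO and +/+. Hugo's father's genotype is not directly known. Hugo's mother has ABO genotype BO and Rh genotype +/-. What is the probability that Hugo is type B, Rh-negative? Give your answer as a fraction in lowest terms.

Hugo's father's ABO genotype from BB × AO: 1/2 AB, 1/2 BO.
Crossing each possibility with the mother BO and summing P(type B): 1/2·1/2 + 1/2·3/4 = 5/8.
Similarly for Rh via the father's Rh distribution: P(Rh-) = 1/8.
Independent loci: 5/8 × 1/8 = 5/64.

5/64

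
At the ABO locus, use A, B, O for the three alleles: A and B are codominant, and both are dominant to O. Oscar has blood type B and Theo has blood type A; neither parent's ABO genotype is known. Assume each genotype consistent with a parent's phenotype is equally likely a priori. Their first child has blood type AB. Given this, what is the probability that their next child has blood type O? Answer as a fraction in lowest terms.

1/36

Possible genotypes: Oscar ∈ {BB, BO}; Theo ∈ {AA, AO}.
Weight each parental genotype pair by prior × P(type-AB child):
  BB × AA: posterior weight 4/9; P(next child type O) = 0.
  BB × AO: posterior weight 2/9; P(next child type O) = 0.
  BO × AA: posterior weight 2/9; P(next child type O) = 0.
  BO × AO: posterior weight 1/9; P(next child type O) = 1/4.
Weighted sum = 1/36.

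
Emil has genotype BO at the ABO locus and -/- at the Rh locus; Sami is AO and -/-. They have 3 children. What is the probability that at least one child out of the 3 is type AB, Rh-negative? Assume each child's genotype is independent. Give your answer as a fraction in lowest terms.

37/64

ABO cross BO × AO → 1/4 O, 1/4 A, 1/4 B, 1/4 AB.
Rh cross -/- × -/- → 1 Rh-; so P(type AB, Rh-negative) = 1/4 × 1 = 1/4 per child.
P(none) = (3/4)^3 = 27/64; P(at least one) = 1 − 27/64 = 37/64.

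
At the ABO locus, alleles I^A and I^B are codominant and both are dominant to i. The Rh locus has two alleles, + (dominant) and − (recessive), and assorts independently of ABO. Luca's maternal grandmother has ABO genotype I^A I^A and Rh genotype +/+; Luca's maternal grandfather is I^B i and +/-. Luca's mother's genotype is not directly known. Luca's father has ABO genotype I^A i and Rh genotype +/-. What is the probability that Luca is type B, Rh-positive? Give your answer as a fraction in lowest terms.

7/64

Luca's mother's ABO genotype from I^A I^A × I^B i: 1/2 I^A I^B, 1/2 I^A i.
Crossing each possibility with the father I^A i and summing P(type B): 1/2·1/4 + 1/2·0 = 1/8.
Similarly for Rh via the mother's Rh distribution: P(Rh+) = 7/8.
Independent loci: 1/8 × 7/8 = 7/64.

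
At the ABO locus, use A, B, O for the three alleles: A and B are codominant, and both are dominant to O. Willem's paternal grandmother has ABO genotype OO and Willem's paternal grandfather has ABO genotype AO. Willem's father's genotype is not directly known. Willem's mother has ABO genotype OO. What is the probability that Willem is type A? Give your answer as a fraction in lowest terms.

Willem's father's ABO genotype from OO × AO: 1/2 AO, 1/2 OO.
Crossing each possibility with the mother OO and summing P(type A): 1/2·1/2 + 1/2·0 = 1/4.

1/4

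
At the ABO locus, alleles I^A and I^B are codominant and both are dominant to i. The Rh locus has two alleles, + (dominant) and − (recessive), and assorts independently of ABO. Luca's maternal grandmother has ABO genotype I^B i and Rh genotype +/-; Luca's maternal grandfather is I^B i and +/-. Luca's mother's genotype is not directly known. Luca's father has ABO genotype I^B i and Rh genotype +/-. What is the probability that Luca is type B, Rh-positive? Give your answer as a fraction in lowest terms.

Luca's mother's ABO genotype from I^B i × I^B i: 1/4 I^B I^B, 1/2 I^B i, 1/4 i i.
Crossing each possibility with the father I^B i and summing P(type B): 1/4·1 + 1/2·3/4 + 1/4·1/2 = 3/4.
Similarly for Rh via the mother's Rh distribution: P(Rh+) = 3/4.
Independent loci: 3/4 × 3/4 = 9/16.

9/16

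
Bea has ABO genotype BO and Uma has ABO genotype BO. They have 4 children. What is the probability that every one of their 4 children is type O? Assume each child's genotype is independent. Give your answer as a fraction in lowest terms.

1/256

ABO cross BO × BO → 1/4 O, 3/4 B.
So P(type O) = 1/4 per child.
All 4 independent: (1/4)^4 = 1/256.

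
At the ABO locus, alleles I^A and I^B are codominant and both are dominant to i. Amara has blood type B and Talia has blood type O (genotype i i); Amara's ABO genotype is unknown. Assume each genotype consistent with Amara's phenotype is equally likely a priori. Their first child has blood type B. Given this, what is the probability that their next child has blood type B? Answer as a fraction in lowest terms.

Possible genotypes: Amara ∈ {I^B I^B, I^B i}; Talia ∈ {i i}.
Weight each parental genotype pair by prior × P(type-B child):
  I^B I^B × i i: posterior weight 2/3; P(next child type B) = 1.
  I^B i × i i: posterior weight 1/3; P(next child type B) = 1/2.
Weighted sum = 5/6.

5/6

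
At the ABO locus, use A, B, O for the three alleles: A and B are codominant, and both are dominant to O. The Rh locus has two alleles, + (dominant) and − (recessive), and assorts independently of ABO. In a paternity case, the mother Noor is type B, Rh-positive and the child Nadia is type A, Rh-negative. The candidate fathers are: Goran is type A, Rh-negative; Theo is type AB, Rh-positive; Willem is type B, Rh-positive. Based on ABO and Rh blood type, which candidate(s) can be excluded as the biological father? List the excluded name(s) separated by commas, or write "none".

Willem

A candidate is excluded only if no genotype consistent with his phenotype could produce a type A, Rh-negative child with a type B, Rh-positive mother.
Willem (type B, Rh+): no genotype consistent with that phenotype can produce a type-A Rh- child with a type-B mother.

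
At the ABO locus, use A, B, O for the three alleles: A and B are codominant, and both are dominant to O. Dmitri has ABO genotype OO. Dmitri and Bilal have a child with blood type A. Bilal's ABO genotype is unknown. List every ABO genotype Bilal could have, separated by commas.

AA, AB, AO

For each candidate genotype of Bilal, check whether crossing it with OO can produce every observed child phenotype.
  AA → possible child types {A} ✓
  AB → possible child types {A, B} ✓
  AO → possible child types {O, A} ✓
  BB → possible child types {B} ✗
  BO → possible child types {O, B} ✗
  OO → possible child types {O} ✗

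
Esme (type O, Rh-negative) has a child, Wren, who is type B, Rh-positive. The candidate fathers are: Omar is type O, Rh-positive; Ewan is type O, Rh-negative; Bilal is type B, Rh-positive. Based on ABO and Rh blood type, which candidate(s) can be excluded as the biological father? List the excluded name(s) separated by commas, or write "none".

A candidate is excluded only if no genotype consistent with his phenotype could produce a type B, Rh-positive child with a type O, Rh-negative mother.
Omar (type O, Rh+): no genotype consistent with that phenotype can produce a type-B Rh+ child with a type-O mother.
Ewan (type O, Rh-): no genotype consistent with that phenotype can produce a type-B Rh+ child with a type-O mother.

Omar, Ewan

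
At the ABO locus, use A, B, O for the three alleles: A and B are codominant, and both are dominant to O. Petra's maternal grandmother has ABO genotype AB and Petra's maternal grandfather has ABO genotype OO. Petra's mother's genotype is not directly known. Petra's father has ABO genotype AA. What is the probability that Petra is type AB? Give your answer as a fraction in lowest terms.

1/4

Petra's mother's ABO genotype from AB × OO: 1/2 AO, 1/2 BO.
Crossing each possibility with the father AA and summing P(type AB): 1/2·0 + 1/2·1/2 = 1/4.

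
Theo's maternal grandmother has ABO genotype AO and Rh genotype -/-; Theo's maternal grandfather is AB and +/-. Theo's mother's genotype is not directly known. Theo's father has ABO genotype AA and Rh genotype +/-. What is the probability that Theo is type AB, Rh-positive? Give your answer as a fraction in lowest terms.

Theo's mother's ABO genotype from AO × AB: 1/4 AA, 1/4 AB, 1/4 AO, 1/4 BO.
Crossing each possibility with the father AA and summing P(type AB): 1/4·0 + 1/4·1/2 + 1/4·0 + 1/4·1/2 = 1/4.
Similarly for Rh via the mother's Rh distribution: P(Rh+) = 5/8.
Independent loci: 1/4 × 5/8 = 5/32.

5/32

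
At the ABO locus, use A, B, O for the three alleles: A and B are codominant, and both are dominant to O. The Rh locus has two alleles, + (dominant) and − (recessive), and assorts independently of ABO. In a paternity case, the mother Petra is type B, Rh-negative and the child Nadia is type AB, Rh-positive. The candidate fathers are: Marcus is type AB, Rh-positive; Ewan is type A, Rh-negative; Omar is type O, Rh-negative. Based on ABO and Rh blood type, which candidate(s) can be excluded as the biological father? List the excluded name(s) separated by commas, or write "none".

Ewan, Omar

A candidate is excluded only if no genotype consistent with his phenotype could produce a type AB, Rh-positive child with a type B, Rh-negative mother.
Ewan (type A, Rh-): no genotype consistent with that phenotype can produce a type-AB Rh+ child with a type-B mother.
Omar (type O, Rh-): no genotype consistent with that phenotype can produce a type-AB Rh+ child with a type-B mother.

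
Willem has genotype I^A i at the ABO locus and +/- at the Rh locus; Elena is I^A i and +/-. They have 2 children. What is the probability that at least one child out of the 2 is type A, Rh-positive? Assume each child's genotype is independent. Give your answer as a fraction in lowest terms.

ABO cross I^A i × I^A i → 1/4 O, 3/4 A.
Rh cross +/- × +/- → 3/4 Rh+, 1/4 Rh-; so P(type A, Rh-positive) = 3/4 × 3/4 = 9/16 per child.
P(none) = (7/16)^2 = 49/256; P(at least one) = 1 − 49/256 = 207/256.

207/256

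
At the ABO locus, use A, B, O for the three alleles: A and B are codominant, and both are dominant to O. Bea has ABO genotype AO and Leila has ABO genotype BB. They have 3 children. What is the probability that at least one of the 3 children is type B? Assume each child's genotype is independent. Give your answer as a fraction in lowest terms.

ABO cross AO × BB → 1/2 B, 1/2 AB.
So P(type B) = 1/2 per child.
P(none) = (1/2)^3 = 1/8; P(at least one) = 1 − 1/8 = 7/8.

7/8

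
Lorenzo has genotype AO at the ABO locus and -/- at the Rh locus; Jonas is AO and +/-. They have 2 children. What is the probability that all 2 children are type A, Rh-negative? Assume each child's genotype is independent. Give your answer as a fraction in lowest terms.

ABO cross AO × AO → 1/4 O, 3/4 A.
Rh cross -/- × +/- → 1/2 Rh+, 1/2 Rh-; so P(type A, Rh-negative) = 3/4 × 1/2 = 3/8 per child.
All 2 independent: (3/8)^2 = 9/64.

9/64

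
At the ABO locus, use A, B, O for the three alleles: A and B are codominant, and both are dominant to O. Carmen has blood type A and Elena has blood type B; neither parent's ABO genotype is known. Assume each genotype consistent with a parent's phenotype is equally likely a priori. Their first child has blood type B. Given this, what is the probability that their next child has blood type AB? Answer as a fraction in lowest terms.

Possible genotypes: Carmen ∈ {AA, AO}; Elena ∈ {BB, BO}.
Weight each parental genotype pair by prior × P(type-B child):
  AO × BB: posterior weight 2/3; P(next child type AB) = 1/2.
  AO × BO: posterior weight 1/3; P(next child type AB) = 1/4.
Weighted sum = 5/12.

5/12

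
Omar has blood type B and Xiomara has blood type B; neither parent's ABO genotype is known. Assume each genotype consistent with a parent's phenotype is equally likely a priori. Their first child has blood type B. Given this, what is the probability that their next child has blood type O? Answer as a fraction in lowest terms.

1/20

Possible genotypes: Omar ∈ {BB, BO}; Xiomara ∈ {BB, BO}.
Weight each parental genotype pair by prior × P(type-B child):
  BB × BB: posterior weight 4/15; P(next child type O) = 0.
  BB × BO: posterior weight 4/15; P(next child type O) = 0.
  BO × BB: posterior weight 4/15; P(next child type O) = 0.
  BO × BO: posterior weight 1/5; P(next child type O) = 1/4.
Weighted sum = 1/20.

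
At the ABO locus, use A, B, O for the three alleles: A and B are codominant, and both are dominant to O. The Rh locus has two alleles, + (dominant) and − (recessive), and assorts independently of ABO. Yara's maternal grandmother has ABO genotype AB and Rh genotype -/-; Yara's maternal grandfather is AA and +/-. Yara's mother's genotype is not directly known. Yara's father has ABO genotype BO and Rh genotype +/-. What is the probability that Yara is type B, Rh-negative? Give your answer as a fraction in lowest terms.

3/32

Yara's mother's ABO genotype from AB × AA: 1/2 AA, 1/2 AB.
Crossing each possibility with the father BO and summing P(type B): 1/2·0 + 1/2·1/2 = 1/4.
Similarly for Rh via the mother's Rh distribution: P(Rh-) = 3/8.
Independent loci: 1/4 × 3/8 = 3/32.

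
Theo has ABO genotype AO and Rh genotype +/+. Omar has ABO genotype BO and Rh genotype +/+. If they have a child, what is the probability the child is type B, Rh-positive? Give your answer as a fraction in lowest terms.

ABO cross AO × BO → offspring phenotypes: 1/4 O, 1/4 A, 1/4 B, 1/4 AB.
Rh cross +/+ × +/+ → 1 Rh+.
Independent loci: P(type B, Rh-positive) = 1/4 × 1 = 1/4.

1/4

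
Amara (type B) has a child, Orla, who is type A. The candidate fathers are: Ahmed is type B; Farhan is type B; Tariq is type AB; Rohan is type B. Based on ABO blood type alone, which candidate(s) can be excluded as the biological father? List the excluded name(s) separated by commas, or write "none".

A candidate is excluded only if no genotype consistent with his phenotype could produce a type A child with a type B mother.
Ahmed (type B): no genotype consistent with that phenotype can produce a type-A child with a type-B mother.
Farhan (type B): no genotype consistent with that phenotype can produce a type-A child with a type-B mother.
Rohan (type B): no genotype consistent with that phenotype can produce a type-A child with a type-B mother.

Ahmed, Farhan, Rohan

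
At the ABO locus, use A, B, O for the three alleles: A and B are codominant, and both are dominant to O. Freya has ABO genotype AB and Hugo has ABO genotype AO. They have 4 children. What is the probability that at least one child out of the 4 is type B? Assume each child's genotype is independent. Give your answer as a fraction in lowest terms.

175/256

ABO cross AB × AO → 1/2 A, 1/4 B, 1/4 AB.
So P(type B) = 1/4 per child.
P(none) = (3/4)^4 = 81/256; P(at least one) = 1 − 81/256 = 175/256.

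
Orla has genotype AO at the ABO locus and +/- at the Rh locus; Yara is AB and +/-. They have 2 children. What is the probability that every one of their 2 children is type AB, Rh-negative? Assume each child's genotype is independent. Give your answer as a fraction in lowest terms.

1/256

ABO cross AO × AB → 1/2 A, 1/4 B, 1/4 AB.
Rh cross +/- × +/- → 3/4 Rh+, 1/4 Rh-; so P(type AB, Rh-negative) = 1/4 × 1/4 = 1/16 per child.
All 2 independent: (1/16)^2 = 1/256.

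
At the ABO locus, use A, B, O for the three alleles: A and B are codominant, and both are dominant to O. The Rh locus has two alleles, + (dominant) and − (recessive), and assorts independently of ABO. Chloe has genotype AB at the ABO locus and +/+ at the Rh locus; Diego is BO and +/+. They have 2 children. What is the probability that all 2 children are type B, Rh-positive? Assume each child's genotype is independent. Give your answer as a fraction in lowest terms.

ABO cross AB × BO → 1/4 A, 1/2 B, 1/4 AB.
Rh cross +/+ × +/+ → 1 Rh+; so P(type B, Rh-positive) = 1/2 × 1 = 1/2 per child.
All 2 independent: (1/2)^2 = 1/4.

1/4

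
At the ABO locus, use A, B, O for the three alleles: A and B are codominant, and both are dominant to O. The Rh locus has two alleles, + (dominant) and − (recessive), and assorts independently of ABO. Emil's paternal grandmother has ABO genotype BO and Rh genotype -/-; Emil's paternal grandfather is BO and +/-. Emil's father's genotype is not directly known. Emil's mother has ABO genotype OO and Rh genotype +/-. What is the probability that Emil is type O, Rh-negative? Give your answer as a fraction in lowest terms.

Emil's father's ABO genotype from BO × BO: 1/4 BB, 1/2 BO, 1/4 OO.
Crossing each possibility with the mother OO and summing P(type O): 1/4·0 + 1/2·1/2 + 1/4·1 = 1/2.
Similarly for Rh via the father's Rh distribution: P(Rh-) = 3/8.
Independent loci: 1/2 × 3/8 = 3/16.

3/16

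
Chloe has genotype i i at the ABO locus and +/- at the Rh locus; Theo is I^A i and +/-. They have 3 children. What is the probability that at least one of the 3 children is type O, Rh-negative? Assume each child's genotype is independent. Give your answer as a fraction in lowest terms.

169/512

ABO cross i i × I^A i → 1/2 O, 1/2 A.
Rh cross +/- × +/- → 3/4 Rh+, 1/4 Rh-; so P(type O, Rh-negative) = 1/2 × 1/4 = 1/8 per child.
P(none) = (7/8)^3 = 343/512; P(at least one) = 1 − 343/512 = 169/512.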